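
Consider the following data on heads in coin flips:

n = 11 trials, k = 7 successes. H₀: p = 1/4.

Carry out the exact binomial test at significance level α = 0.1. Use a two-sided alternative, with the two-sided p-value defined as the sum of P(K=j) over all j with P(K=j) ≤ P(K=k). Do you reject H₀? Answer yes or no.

reject H₀: yes

Exact binomial: n=11, k=7, p₀=1/4=0.2500
P(X=j) = C(n,j)·p₀^j·(1−p₀)^(n−j); p = Σ P(X=j) over j with P(X=j) ≤ P(X=7)
p-value (two-sided) = 0.00756
At α=0.1: p < α → reject H₀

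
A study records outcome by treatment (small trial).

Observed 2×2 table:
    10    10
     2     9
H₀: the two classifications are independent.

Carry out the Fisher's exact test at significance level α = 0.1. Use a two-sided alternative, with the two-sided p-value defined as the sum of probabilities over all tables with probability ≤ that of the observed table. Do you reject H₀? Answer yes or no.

reject H₀: no

Margins: r₁=20, r₂=11, c₁=12, c₂=19, n=31
p_obs = C(20,10)·C(11,2)/C(31,12); sum pmf over tables with pmf ≤ p_obs
p-value (two-sided) = 0.12837
At α=0.1: p ≥ α → fail to reject H₀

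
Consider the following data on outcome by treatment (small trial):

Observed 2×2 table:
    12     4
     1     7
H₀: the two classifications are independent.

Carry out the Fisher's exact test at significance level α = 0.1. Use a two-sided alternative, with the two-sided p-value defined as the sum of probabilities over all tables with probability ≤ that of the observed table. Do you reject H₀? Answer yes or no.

reject H₀: yes

Margins: r₁=16, r₂=8, c₁=13, c₂=11, n=24
p_obs = C(16,12)·C(8,1)/C(24,13); sum pmf over tables with pmf ≤ p_obs
p-value (two-sided) = 0.00781
At α=0.1: p < α → reject H₀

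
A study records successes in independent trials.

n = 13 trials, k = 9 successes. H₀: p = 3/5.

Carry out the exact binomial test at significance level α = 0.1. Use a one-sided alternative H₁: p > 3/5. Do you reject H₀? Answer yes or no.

Exact binomial: n=13, k=9, p₀=3/5=0.6000
P(X≥9) from Σ C(n,i)·p₀^i·(1−p₀)^(n−i)
p-value (one-sided, H₁ greater) = 0.35304
At α=0.1: p ≥ α → fail to reject H₀

reject H₀: no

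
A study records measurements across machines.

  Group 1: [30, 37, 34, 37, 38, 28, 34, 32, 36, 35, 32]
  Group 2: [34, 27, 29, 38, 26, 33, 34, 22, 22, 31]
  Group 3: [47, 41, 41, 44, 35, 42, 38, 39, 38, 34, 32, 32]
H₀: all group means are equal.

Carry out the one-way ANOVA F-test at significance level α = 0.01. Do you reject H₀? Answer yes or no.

Group means [33.91, 29.60, 38.58], grand mean 34.303
SSB = Σnᵢ(x̄ᵢ−x̄)² = 442.744; SSW = ΣΣ(x−x̄ᵢ)² = 602.226
MSB = 442.744/2 = 221.3720; MSW = 602.226/30 = 20.0742
F = MSB/MSW = 11.0277
df = (2, 30)
p-value (upper-tail) = 0.00026
At α=0.01: p < α → reject H₀

reject H₀: yes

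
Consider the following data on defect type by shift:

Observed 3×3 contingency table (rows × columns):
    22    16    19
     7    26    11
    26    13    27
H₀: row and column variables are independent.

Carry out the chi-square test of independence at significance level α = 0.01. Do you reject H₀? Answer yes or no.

reject H₀: yes

Row totals [57, 44, 66], col totals [55, 55, 57], n=167
χ² = (22−18.77)²/18.77 + (16−18.77)²/18.77 + (19−19.46)²/19.46 + (7−14.49)²/14.49 + (26−14.49)²/14.49 + (11−15.02)²/15.02 + (26−21.74)²/21.74 + (13−21.74)²/21.74 + (27−22.53)²/22.53 = 20.2989
df = 4
p-value (upper-tail) = 0.00044
At α=0.01: p < α → reject H₀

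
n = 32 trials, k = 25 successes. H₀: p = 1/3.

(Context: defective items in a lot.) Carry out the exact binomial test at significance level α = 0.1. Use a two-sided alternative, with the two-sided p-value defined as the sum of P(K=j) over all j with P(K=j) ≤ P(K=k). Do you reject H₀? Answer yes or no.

reject H₀: yes

Exact binomial: n=32, k=25, p₀=1/3=0.3333
P(X=j) = C(n,j)·p₀^j·(1−p₀)^(n−j); p = Σ P(X=j) over j with P(X=j) ≤ P(X=25)
p-value (two-sided) = 0.00000
At α=0.1: p < α → reject H₀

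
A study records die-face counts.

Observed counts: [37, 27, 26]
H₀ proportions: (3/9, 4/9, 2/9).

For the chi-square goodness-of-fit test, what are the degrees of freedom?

df = k − 1 = 3 − 1 = 2

degrees of freedom = 2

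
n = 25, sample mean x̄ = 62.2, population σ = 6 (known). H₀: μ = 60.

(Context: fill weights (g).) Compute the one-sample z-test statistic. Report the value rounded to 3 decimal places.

SE = σ/√n = 6/√25 = 1.2000
z = (x̄−μ₀)/SE = (62.2−60)/1.2000 = 1.8333

test statistic = 1.833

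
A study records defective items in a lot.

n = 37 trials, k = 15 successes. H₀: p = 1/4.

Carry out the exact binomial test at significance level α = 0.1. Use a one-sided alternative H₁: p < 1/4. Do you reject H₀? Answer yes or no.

reject H₀: no

Exact binomial: n=37, k=15, p₀=1/4=0.2500
P(X≤15) from Σ C(n,i)·p₀^i·(1−p₀)^(n−i)
p-value (one-sided, H₁ less) = 0.98834
At α=0.1: p ≥ α → fail to reject H₀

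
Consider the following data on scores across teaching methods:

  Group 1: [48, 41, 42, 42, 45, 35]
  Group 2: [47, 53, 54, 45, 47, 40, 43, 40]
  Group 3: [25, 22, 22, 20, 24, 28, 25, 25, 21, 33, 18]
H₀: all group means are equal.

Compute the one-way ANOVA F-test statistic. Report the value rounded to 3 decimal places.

Group means [42.17, 46.12, 23.91], grand mean 35.400
SSB = Σnᵢ(x̄ᵢ−x̄)² = 2647.383; SSW = ΣΣ(x−x̄ᵢ)² = 460.617
MSB = 2647.383/2 = 1323.6913; MSW = 460.617/22 = 20.9372
F = MSB/MSW = 63.2221
df = (2, 22)

test statistic = 63.222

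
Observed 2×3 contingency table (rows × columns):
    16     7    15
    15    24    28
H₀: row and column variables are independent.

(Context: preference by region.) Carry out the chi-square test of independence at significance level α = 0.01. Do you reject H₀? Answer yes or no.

reject H₀: no

Row totals [38, 67], col totals [31, 31, 43], n=105
χ² = (16−11.22)²/11.22 + (7−11.22)²/11.22 + (15−15.56)²/15.56 + (15−19.78)²/19.78 + (24−19.78)²/19.78 + (28−27.44)²/27.44 = 5.7112
df = 2
p-value (upper-tail) = 0.05752
At α=0.01: p ≥ α → fail to reject H₀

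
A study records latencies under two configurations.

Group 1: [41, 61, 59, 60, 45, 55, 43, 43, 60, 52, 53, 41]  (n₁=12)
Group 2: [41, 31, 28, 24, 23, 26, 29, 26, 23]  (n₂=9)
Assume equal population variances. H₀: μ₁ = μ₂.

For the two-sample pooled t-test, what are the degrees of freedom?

degrees of freedom = 19

df = n₁ + n₂ − 2 = 12 + 9 − 2 = 19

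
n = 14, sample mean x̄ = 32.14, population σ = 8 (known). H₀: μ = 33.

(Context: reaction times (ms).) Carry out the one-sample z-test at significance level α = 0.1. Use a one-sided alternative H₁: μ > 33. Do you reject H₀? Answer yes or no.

SE = σ/√n = 8/√14 = 2.1381
z = (x̄−μ₀)/SE = (32.14−33)/2.1381 = -0.4022
p-value (one-sided, H₁ greater) = 0.65624
At α=0.1: p ≥ α → fail to reject H₀

reject H₀: no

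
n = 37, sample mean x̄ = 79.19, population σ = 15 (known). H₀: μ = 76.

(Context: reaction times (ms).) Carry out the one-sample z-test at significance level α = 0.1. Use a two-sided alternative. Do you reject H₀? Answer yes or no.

SE = σ/√n = 15/√37 = 2.4660
z = (x̄−μ₀)/SE = (79.19−76)/2.4660 = 1.2936
p-value (two-sided) = 0.19580
At α=0.1: p ≥ α → fail to reject H₀

reject H₀: no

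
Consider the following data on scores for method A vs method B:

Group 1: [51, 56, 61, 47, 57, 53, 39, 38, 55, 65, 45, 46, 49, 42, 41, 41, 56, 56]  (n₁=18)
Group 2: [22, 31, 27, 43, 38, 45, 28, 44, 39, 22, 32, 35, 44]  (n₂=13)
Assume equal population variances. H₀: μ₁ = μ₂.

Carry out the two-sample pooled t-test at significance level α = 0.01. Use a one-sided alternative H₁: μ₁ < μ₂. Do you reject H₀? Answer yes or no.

x̄₁=49.889, s₁=7.970, n₁=18
x̄₂=34.615, s₂=8.292, n₂=13
s_p² = [17·7.970² + 12·8.292²]/29 = 65.6846
SE = √(s_p²·(1/18+1/13)) = 2.9499
t = (49.889−34.615)/2.9499 = 5.1777
df = 29
p-value (one-sided, H₁ less) = 0.99999
At α=0.01: p ≥ α → fail to reject H₀

reject H₀: no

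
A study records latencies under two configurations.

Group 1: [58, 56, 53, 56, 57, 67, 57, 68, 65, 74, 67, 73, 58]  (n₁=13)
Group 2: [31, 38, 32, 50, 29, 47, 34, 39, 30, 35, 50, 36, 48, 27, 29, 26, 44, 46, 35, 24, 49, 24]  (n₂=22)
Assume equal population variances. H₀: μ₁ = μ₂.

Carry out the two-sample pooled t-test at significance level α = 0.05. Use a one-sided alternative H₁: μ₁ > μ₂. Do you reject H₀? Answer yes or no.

reject H₀: yes

x̄₁=62.231, s₁=7.037, n₁=13
x̄₂=36.500, s₂=8.857, n₂=22
s_p² = [12·7.037² + 21·8.857²]/33 = 67.9336
SE = √(s_p²·(1/13+1/22)) = 2.8833
t = (62.231−36.500)/2.8833 = 8.9240
df = 33
p-value (one-sided, H₁ greater) = 0.00000
At α=0.05: p < α → reject H₀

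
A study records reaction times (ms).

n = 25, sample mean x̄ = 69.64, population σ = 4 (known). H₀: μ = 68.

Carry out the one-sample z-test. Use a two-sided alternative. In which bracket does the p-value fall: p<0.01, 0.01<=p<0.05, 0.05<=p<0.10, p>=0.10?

SE = σ/√n = 4/√25 = 0.8000
z = (x̄−μ₀)/SE = (69.64−68)/0.8000 = 2.0500
p-value (two-sided) = 0.04036
→ bracket: 0.01<=p<0.05

p-value bracket: 0.01<=p<0.05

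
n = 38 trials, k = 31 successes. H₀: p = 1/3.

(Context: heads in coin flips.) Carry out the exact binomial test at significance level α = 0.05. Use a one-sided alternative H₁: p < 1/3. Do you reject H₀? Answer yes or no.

reject H₀: no

Exact binomial: n=38, k=31, p₀=1/3=0.3333
P(X≤31) from Σ C(n,i)·p₀^i·(1−p₀)^(n−i)
p-value (one-sided, H₁ less) = 1.00000
At α=0.05: p ≥ α → fail to reject H₀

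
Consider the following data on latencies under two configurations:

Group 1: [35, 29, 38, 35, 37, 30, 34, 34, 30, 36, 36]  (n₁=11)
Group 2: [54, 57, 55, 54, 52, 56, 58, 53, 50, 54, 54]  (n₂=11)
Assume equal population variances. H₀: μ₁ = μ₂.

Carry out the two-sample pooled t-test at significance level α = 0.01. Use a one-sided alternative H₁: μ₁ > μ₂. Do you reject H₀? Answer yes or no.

reject H₀: no

x̄₁=34.000, s₁=3.033, n₁=11
x̄₂=54.273, s₂=2.240, n₂=11
s_p² = [10·3.033² + 10·2.240²]/20 = 7.1091
SE = √(s_p²·(1/11+1/11)) = 1.1369
t = (34.000−54.273)/1.1369 = -17.8314
df = 20
p-value (one-sided, H₁ greater) = 1.00000
At α=0.01: p ≥ α → fail to reject H₀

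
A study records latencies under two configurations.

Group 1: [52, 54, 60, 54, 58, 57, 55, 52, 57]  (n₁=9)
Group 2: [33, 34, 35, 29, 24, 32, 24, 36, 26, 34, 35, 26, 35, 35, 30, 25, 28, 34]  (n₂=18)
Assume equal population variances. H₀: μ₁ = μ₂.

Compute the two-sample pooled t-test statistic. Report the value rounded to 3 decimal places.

test statistic = 15.489

x̄₁=55.444, s₁=2.744, n₁=9
x̄₂=30.833, s₂=4.328, n₂=18
s_p² = [8·2.744² + 17·4.328²]/25 = 15.1489
SE = √(s_p²·(1/9+1/18)) = 1.5890
t = (55.444−30.833)/1.5890 = 15.4888
df = 25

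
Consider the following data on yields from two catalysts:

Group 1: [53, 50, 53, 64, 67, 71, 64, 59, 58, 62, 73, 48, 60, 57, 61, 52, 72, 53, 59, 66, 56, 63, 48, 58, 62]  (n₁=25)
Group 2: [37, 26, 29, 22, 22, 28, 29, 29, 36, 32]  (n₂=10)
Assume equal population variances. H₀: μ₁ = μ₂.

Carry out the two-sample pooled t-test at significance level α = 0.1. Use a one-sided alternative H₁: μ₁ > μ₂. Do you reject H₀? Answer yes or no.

x̄₁=59.560, s₁=7.066, n₁=25
x̄₂=29.000, s₂=5.055, n₂=10
s_p² = [24·7.066² + 9·5.055²]/33 = 43.2776
SE = √(s_p²·(1/25+1/10)) = 2.4615
t = (59.560−29.000)/2.4615 = 12.4153
df = 33
p-value (one-sided, H₁ greater) = 0.00000
At α=0.1: p < α → reject H₀

reject H₀: yes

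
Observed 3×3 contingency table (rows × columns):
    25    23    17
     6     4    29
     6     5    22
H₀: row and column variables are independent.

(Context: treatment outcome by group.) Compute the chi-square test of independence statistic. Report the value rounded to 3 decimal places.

test statistic = 27.855

Row totals [65, 39, 33], col totals [37, 32, 68], n=137
χ² = (25−17.55)²/17.55 + (23−15.18)²/15.18 + (17−32.26)²/32.26 + (6−10.53)²/10.53 + (4−9.11)²/9.11 + (29−19.36)²/19.36 + (6−8.91)²/8.91 + (5−7.71)²/7.71 + (22−16.38)²/16.38 = 27.8547
df = 4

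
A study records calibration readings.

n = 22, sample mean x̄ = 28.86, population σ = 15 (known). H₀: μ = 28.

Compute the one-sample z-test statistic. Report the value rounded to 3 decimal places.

test statistic = 0.269

SE = σ/√n = 15/√22 = 3.1980
z = (x̄−μ₀)/SE = (28.86−28)/3.1980 = 0.2689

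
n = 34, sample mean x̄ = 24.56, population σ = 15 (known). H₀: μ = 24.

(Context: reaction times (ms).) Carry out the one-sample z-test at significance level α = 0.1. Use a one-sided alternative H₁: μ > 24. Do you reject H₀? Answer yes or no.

SE = σ/√n = 15/√34 = 2.5725
z = (x̄−μ₀)/SE = (24.56−24)/2.5725 = 0.2177
p-value (one-sided, H₁ greater) = 0.41384
At α=0.1: p ≥ α → fail to reject H₀

reject H₀: no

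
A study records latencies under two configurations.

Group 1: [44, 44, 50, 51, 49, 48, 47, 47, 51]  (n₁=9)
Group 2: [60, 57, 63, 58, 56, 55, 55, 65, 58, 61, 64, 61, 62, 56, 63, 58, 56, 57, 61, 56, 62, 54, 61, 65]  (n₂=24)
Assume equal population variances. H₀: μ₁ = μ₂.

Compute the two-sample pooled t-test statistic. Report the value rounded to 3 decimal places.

x̄₁=47.889, s₁=2.667, n₁=9
x̄₂=59.333, s₂=3.397, n₂=24
s_p² = [8·2.667² + 23·3.397²]/31 = 10.3943
SE = √(s_p²·(1/9+1/24)) = 1.2602
t = (47.889−59.333)/1.2602 = -9.0817
df = 31

test statistic = -9.082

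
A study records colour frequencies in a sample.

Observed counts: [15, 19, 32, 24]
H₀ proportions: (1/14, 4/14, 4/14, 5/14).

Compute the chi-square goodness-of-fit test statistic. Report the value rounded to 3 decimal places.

test statistic = 16.781

n = 90; E_i = n·p_i = [6.43, 25.71, 25.71, 32.14]
χ² = (15−6.43)²/6.43 + (19−25.71)²/25.71 + (32−25.71)²/25.71 + (24−32.14)²/32.14 = 16.7811
df = 3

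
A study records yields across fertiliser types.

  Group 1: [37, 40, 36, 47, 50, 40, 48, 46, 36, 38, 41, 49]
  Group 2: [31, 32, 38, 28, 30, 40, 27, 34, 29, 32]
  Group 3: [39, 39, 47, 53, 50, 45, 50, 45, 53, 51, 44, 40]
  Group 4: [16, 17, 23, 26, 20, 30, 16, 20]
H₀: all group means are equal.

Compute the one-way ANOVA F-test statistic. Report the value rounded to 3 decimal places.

test statistic = 49.400

Group means [42.33, 32.10, 46.33, 21.00], grand mean 36.976
SSB = Σnᵢ(x̄ᵢ−x̄)² = 3674.743; SSW = ΣΣ(x−x̄ᵢ)² = 942.233
MSB = 3674.743/3 = 1224.9143; MSW = 942.233/38 = 24.7956
F = MSB/MSW = 49.4004
df = (3, 38)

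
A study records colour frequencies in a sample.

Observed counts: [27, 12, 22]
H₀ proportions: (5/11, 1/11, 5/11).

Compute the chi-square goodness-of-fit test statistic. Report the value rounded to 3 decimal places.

test statistic = 8.715

n = 61; E_i = n·p_i = [27.73, 5.55, 27.73]
χ² = (27−27.73)²/27.73 + (12−5.55)²/5.55 + (22−27.73)²/27.73 = 8.7148
df = 2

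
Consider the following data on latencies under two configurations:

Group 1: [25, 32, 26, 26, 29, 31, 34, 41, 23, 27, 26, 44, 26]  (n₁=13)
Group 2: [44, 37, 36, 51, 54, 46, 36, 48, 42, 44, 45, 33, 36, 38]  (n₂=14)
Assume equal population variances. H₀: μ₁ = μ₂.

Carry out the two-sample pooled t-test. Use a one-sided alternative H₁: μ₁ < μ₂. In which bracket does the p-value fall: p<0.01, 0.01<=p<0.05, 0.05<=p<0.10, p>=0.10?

x̄₁=30.000, s₁=6.364, n₁=13
x̄₂=42.143, s₂=6.347, n₂=14
s_p² = [12·6.364² + 13·6.347²]/25 = 40.3886
SE = √(s_p²·(1/13+1/14)) = 2.4478
t = (30.000−42.143)/2.4478 = -4.9607
df = 25
p-value (one-sided, H₁ less) = 0.00002
→ bracket: p<0.01

p-value bracket: p<0.01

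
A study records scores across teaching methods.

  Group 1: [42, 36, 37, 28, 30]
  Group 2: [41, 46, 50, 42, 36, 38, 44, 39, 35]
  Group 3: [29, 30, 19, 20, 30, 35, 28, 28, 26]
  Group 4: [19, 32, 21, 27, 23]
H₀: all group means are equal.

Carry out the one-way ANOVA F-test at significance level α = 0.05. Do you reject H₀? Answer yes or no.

reject H₀: yes

Group means [34.60, 41.22, 27.22, 24.40], grand mean 32.536
SSB = Σnᵢ(x̄ᵢ−x̄)² = 1285.453; SSW = ΣΣ(x−x̄ᵢ)² = 625.511
MSB = 1285.453/3 = 428.4844; MSW = 625.511/24 = 26.0630
F = MSB/MSW = 16.4404
df = (3, 24)
p-value (upper-tail) = 0.00001
At α=0.05: p < α → reject H₀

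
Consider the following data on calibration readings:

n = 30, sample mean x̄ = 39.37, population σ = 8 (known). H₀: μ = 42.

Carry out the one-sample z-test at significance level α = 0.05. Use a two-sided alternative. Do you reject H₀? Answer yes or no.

SE = σ/√n = 8/√30 = 1.4606
z = (x̄−μ₀)/SE = (39.37−42)/1.4606 = -1.8006
p-value (two-sided) = 0.07176
At α=0.05: p ≥ α → fail to reject H₀

reject H₀: no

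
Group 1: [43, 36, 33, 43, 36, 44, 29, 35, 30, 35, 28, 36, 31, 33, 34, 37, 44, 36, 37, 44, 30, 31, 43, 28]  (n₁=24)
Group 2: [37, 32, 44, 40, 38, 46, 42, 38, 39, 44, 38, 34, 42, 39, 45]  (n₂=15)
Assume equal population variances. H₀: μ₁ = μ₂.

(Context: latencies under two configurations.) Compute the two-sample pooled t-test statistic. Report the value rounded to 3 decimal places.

test statistic = -2.609

x̄₁=35.667, s₁=5.362, n₁=24
x̄₂=39.867, s₂=3.998, n₂=15
s_p² = [23·5.362² + 14·3.998²]/37 = 23.9207
SE = √(s_p²·(1/24+1/15)) = 1.6098
t = (35.667−39.867)/1.6098 = -2.6090
df = 37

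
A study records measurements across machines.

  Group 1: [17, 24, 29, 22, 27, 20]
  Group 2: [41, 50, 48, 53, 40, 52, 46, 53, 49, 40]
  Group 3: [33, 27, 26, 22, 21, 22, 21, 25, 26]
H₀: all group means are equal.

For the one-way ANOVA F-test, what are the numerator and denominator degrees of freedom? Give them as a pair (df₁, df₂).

degrees of freedom = [2, 22]

k = 3 groups, N = 25 total
df = (k−1, N−k) = (3−1, 25−3) = (2, 22)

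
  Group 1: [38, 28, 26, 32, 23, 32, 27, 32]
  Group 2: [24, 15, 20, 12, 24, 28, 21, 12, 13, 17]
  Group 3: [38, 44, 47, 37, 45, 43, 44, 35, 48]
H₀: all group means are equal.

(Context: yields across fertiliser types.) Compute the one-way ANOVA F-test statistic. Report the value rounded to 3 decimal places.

test statistic = 52.497

Group means [29.75, 18.60, 42.33], grand mean 29.815
SSB = Σnᵢ(x̄ᵢ−x̄)² = 2668.174; SSW = ΣΣ(x−x̄ᵢ)² = 609.900
MSB = 2668.174/2 = 1334.0870; MSW = 609.900/24 = 25.4125
F = MSB/MSW = 52.4973
df = (2, 24)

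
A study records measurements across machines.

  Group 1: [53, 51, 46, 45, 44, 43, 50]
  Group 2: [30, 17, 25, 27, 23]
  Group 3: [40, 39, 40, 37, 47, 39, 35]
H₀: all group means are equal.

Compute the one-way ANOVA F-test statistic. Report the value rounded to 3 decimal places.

test statistic = 46.461

Group means [47.43, 24.40, 39.57], grand mean 38.474
SSB = Σnᵢ(x̄ᵢ−x̄)² = 1560.108; SSW = ΣΣ(x−x̄ᵢ)² = 268.629
MSB = 1560.108/2 = 780.0541; MSW = 268.629/16 = 16.7893
F = MSB/MSW = 46.4614
df = (2, 16)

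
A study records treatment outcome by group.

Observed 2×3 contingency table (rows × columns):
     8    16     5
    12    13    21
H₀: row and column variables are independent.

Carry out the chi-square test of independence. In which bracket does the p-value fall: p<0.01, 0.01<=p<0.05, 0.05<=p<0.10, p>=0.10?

p-value bracket: 0.01<=p<0.05

Row totals [29, 46], col totals [20, 29, 26], n=75
χ² = (8−7.73)²/7.73 + (16−11.21)²/11.21 + (5−10.05)²/10.05 + (12−12.27)²/12.27 + (13−17.79)²/17.79 + (21−15.95)²/15.95 = 7.4879
df = 2
p-value (upper-tail) = 0.02366
→ bracket: 0.01<=p<0.05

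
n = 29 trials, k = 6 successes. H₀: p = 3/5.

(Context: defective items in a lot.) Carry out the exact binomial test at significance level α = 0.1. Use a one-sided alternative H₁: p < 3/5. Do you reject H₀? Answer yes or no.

reject H₀: yes

Exact binomial: n=29, k=6, p₀=3/5=0.6000
P(X≤6) from Σ C(n,i)·p₀^i·(1−p₀)^(n−i)
p-value (one-sided, H₁ less) = 0.00002
At α=0.1: p < α → reject H₀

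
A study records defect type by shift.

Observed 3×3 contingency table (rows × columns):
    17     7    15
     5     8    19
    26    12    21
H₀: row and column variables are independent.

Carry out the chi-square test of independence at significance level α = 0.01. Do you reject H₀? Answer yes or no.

reject H₀: no

Row totals [39, 32, 59], col totals [48, 27, 55], n=130
χ² = (17−14.40)²/14.40 + (7−8.10)²/8.10 + (15−16.50)²/16.50 + (5−11.82)²/11.82 + (8−6.65)²/6.65 + (19−13.54)²/13.54 + (26−21.78)²/21.78 + (12−12.25)²/12.25 + (21−24.96)²/24.96 = 8.6151
df = 4
p-value (upper-tail) = 0.07147
At α=0.01: p ≥ α → fail to reject H₀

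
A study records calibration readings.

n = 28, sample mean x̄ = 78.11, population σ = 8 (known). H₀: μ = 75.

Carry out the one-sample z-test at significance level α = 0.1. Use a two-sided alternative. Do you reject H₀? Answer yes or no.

reject H₀: yes

SE = σ/√n = 8/√28 = 1.5119
z = (x̄−μ₀)/SE = (78.11−75)/1.5119 = 2.0571
p-value (two-sided) = 0.03968
At α=0.1: p < α → reject H₀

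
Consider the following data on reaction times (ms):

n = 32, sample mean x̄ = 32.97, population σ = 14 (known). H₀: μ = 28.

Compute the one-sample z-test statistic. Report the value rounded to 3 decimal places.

test statistic = 2.008

SE = σ/√n = 14/√32 = 2.4749
z = (x̄−μ₀)/SE = (32.97−28)/2.4749 = 2.0082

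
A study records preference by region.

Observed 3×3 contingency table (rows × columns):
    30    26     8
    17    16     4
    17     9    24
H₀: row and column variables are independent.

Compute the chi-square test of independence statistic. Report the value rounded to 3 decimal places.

Row totals [64, 37, 50], col totals [64, 51, 36], n=151
χ² = (30−27.13)²/27.13 + (26−21.62)²/21.62 + (8−15.26)²/15.26 + (17−15.68)²/15.68 + (16−12.50)²/12.50 + (4−8.82)²/8.82 + (17−21.19)²/21.19 + (9−16.89)²/16.89 + (24−11.92)²/11.92 = 25.1280
df = 4

test statistic = 25.128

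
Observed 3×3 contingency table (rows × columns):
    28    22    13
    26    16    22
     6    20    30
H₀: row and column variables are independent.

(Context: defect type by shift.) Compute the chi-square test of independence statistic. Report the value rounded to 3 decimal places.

test statistic = 22.620

Row totals [63, 64, 56], col totals [60, 58, 65], n=183
χ² = (28−20.66)²/20.66 + (22−19.97)²/19.97 + (13−22.38)²/22.38 + (26−20.98)²/20.98 + (16−20.28)²/20.28 + (22−22.73)²/22.73 + (6−18.36)²/18.36 + (20−17.75)²/17.75 + (30−19.89)²/19.89 = 22.6202
df = 4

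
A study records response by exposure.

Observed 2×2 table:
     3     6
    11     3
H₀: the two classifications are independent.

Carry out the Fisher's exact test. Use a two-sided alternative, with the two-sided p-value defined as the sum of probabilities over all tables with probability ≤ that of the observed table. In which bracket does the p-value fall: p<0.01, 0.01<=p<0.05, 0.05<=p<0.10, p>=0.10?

p-value bracket: 0.05<=p<0.10

Margins: r₁=9, r₂=14, c₁=14, c₂=9, n=23
p_obs = C(9,3)·C(14,11)/C(23,14); sum pmf over tables with pmf ≤ p_obs
p-value (two-sided) = 0.07710
→ bracket: 0.05<=p<0.10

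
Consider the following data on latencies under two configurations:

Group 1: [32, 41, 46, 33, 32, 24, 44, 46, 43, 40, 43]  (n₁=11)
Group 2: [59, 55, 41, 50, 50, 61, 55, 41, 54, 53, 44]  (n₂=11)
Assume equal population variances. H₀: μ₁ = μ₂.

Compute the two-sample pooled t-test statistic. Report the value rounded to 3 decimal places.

x̄₁=38.545, s₁=7.188, n₁=11
x̄₂=51.182, s₂=6.780, n₂=11
s_p² = [10·7.188² + 10·6.780²]/20 = 48.8182
SE = √(s_p²·(1/11+1/11)) = 2.9793
t = (38.545−51.182)/2.9793 = -4.2414
df = 20

test statistic = -4.241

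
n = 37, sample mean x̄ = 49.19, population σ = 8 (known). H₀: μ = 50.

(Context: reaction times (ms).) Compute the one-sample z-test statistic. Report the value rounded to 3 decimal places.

SE = σ/√n = 8/√37 = 1.3152
z = (x̄−μ₀)/SE = (49.19−50)/1.3152 = -0.6159

test statistic = -0.616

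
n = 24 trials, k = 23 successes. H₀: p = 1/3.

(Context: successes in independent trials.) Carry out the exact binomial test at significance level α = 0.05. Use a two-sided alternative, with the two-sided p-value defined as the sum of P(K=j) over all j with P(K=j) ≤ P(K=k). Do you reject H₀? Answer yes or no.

Exact binomial: n=24, k=23, p₀=1/3=0.3333
P(X=j) = C(n,j)·p₀^j·(1−p₀)^(n−j); p = Σ P(X=j) over j with P(X=j) ≤ P(X=23)
p-value (two-sided) = 0.00000
At α=0.05: p < α → reject H₀

reject H₀: yes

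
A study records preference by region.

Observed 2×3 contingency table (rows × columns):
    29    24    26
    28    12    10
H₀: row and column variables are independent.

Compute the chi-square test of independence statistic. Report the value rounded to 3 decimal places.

test statistic = 4.855

Row totals [79, 50], col totals [57, 36, 36], n=129
χ² = (29−34.91)²/34.91 + (24−22.05)²/22.05 + (26−22.05)²/22.05 + (28−22.09)²/22.09 + (12−13.95)²/13.95 + (10−13.95)²/13.95 = 4.8546
df = 2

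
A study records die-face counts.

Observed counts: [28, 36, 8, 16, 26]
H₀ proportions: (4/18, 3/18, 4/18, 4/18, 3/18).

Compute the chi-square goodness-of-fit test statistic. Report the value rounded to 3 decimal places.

n = 114; E_i = n·p_i = [25.33, 19.00, 25.33, 25.33, 19.00]
χ² = (28−25.33)²/25.33 + (36−19.00)²/19.00 + (8−25.33)²/25.33 + (16−25.33)²/25.33 + (26−19.00)²/19.00 = 33.3684
df = 4

test statistic = 33.368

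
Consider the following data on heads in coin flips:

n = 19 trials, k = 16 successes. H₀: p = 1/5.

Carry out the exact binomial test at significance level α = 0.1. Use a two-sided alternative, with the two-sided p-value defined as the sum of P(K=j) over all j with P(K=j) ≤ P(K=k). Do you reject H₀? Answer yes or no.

reject H₀: yes

Exact binomial: n=19, k=16, p₀=1/5=0.2000
P(X=j) = C(n,j)·p₀^j·(1−p₀)^(n−j); p = Σ P(X=j) over j with P(X=j) ≤ P(X=16)
p-value (two-sided) = 0.00000
At α=0.1: p < α → reject H₀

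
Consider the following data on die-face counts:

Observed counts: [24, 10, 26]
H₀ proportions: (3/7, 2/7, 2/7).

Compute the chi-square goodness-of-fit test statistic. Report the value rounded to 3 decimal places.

n = 60; E_i = n·p_i = [25.71, 17.14, 17.14]
χ² = (24−25.71)²/25.71 + (10−17.14)²/17.14 + (26−17.14)²/17.14 = 7.6667
df = 2

test statistic = 7.667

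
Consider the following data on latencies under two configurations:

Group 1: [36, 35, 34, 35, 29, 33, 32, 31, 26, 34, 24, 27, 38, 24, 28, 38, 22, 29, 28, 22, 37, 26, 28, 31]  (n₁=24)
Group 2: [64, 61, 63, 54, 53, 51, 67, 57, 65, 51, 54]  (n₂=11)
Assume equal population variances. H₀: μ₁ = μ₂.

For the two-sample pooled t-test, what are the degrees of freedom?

degrees of freedom = 33

df = n₁ + n₂ − 2 = 24 + 11 − 2 = 33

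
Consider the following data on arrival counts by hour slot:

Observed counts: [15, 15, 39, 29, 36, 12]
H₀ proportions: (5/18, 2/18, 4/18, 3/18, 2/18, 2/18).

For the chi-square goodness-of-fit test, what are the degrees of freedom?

df = k − 1 = 6 − 1 = 5

degrees of freedom = 5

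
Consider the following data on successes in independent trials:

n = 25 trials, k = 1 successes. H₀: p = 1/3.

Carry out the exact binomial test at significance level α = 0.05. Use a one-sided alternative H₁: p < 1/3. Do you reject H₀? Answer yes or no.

Exact binomial: n=25, k=1, p₀=1/3=0.3333
P(X≤1) from Σ C(n,i)·p₀^i·(1−p₀)^(n−i)
p-value (one-sided, H₁ less) = 0.00053
At α=0.05: p < α → reject H₀

reject H₀: yes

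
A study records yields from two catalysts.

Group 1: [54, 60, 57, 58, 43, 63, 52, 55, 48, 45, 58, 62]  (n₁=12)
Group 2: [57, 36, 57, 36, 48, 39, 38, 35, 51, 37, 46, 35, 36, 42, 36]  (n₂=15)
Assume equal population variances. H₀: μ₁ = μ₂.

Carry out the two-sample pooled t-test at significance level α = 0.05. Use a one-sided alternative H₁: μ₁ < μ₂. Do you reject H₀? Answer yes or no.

x̄₁=54.583, s₁=6.473, n₁=12
x̄₂=41.933, s₂=7.905, n₂=15
s_p² = [11·6.473² + 14·7.905²]/25 = 53.4340
SE = √(s_p²·(1/12+1/15)) = 2.8311
t = (54.583−41.933)/2.8311 = 4.4682
df = 25
p-value (one-sided, H₁ less) = 0.99993
At α=0.05: p ≥ α → fail to reject H₀

reject H₀: no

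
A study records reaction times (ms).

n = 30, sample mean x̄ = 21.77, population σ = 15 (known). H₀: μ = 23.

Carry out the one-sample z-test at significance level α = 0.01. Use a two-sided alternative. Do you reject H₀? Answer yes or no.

reject H₀: no

SE = σ/√n = 15/√30 = 2.7386
z = (x̄−μ₀)/SE = (21.77−23)/2.7386 = -0.4491
p-value (two-sided) = 0.65334
At α=0.01: p ≥ α → fail to reject H₀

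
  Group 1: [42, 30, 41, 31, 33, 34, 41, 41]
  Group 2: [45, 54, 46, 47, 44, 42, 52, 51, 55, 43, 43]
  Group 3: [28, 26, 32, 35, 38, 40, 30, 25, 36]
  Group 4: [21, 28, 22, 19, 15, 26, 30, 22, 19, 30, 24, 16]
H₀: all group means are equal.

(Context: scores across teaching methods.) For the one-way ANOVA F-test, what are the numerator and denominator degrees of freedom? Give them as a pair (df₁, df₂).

k = 4 groups, N = 40 total
df = (k−1, N−k) = (4−1, 40−4) = (3, 36)

degrees of freedom = [3, 36]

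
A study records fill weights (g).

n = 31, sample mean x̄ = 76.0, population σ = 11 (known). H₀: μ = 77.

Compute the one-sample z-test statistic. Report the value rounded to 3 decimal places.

SE = σ/√n = 11/√31 = 1.9757
z = (x̄−μ₀)/SE = (76.0−77)/1.9757 = -0.5062

test statistic = -0.506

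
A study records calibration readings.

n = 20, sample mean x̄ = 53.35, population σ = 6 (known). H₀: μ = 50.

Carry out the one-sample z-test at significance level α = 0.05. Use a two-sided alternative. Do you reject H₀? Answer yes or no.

SE = σ/√n = 6/√20 = 1.3416
z = (x̄−μ₀)/SE = (53.35−50)/1.3416 = 2.4969
p-value (two-sided) = 0.01253
At α=0.05: p < α → reject H₀

reject H₀: yes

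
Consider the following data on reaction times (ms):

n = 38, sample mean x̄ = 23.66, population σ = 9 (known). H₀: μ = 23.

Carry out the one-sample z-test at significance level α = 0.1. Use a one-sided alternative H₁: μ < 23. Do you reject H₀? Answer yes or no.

SE = σ/√n = 9/√38 = 1.4600
z = (x̄−μ₀)/SE = (23.66−23)/1.4600 = 0.4521
p-value (one-sided, H₁ less) = 0.67439
At α=0.1: p ≥ α → fail to reject H₀

reject H₀: no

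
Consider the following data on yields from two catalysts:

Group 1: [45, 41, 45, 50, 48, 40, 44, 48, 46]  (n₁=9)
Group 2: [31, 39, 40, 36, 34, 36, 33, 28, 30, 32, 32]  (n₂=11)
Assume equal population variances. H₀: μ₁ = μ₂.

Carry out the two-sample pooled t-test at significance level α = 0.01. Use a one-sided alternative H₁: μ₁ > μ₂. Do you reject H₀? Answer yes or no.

x̄₁=45.222, s₁=3.270, n₁=9
x̄₂=33.727, s₂=3.717, n₂=11
s_p² = [8·3.270² + 10·3.717²]/18 = 12.4299
SE = √(s_p²·(1/9+1/11)) = 1.5846
t = (45.222−33.727)/1.5846 = 7.2540
df = 18
p-value (one-sided, H₁ greater) = 0.00000
At α=0.01: p < α → reject H₀

reject H₀: yes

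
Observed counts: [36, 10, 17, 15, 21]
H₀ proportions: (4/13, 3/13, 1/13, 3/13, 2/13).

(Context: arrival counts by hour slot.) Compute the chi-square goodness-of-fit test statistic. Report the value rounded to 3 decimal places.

test statistic = 24.675

n = 99; E_i = n·p_i = [30.46, 22.85, 7.62, 22.85, 15.23]
χ² = (36−30.46)²/30.46 + (10−22.85)²/22.85 + (17−7.62)²/7.62 + (15−22.85)²/22.85 + (21−15.23)²/15.23 = 24.6751
df = 4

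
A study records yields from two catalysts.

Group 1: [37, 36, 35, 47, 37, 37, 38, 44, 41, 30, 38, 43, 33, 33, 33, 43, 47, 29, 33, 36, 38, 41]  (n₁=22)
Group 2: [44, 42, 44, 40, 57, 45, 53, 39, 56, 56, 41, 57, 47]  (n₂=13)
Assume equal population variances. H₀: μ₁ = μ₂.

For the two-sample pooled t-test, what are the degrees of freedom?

df = n₁ + n₂ − 2 = 22 + 13 − 2 = 33

degrees of freedom = 33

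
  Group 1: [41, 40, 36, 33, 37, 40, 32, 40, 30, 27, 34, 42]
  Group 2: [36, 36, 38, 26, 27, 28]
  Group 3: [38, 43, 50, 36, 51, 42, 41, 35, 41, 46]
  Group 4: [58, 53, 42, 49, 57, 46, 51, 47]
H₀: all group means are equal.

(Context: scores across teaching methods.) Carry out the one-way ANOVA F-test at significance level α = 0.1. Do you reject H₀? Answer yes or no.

reject H₀: yes

Group means [36.00, 31.83, 42.30, 50.38], grand mean 40.250
SSB = Σnᵢ(x̄ᵢ−x̄)² = 1503.942; SSW = ΣΣ(x−x̄ᵢ)² = 876.808
MSB = 1503.942/3 = 501.3139; MSW = 876.808/32 = 27.4003
F = MSB/MSW = 18.2960
df = (3, 32)
p-value (upper-tail) = 0.00000
At α=0.1: p < α → reject H₀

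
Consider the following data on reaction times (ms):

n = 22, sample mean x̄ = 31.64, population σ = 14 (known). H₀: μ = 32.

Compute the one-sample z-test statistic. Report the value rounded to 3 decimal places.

SE = σ/√n = 14/√22 = 2.9848
z = (x̄−μ₀)/SE = (31.64−32)/2.9848 = -0.1206

test statistic = -0.121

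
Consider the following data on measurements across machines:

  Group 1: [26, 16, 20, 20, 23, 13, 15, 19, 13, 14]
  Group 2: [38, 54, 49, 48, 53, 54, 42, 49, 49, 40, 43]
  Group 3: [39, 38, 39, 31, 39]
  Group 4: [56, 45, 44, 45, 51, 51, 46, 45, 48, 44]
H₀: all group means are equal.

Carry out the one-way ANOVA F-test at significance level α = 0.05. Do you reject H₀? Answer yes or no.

reject H₀: yes

Group means [17.90, 47.18, 37.20, 47.50], grand mean 37.750
SSB = Σnᵢ(x̄ᵢ−x̄)² = 5870.914; SSW = ΣΣ(x−x̄ᵢ)² = 685.836
MSB = 5870.914/3 = 1956.9712; MSW = 685.836/32 = 21.4324
F = MSB/MSW = 91.3091
df = (3, 32)
p-value (upper-tail) = 0.00000
At α=0.05: p < α → reject H₀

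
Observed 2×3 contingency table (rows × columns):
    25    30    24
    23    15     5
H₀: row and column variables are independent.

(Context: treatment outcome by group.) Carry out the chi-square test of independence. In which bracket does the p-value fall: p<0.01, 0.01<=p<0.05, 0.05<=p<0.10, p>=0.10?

Row totals [79, 43], col totals [48, 45, 29], n=122
χ² = (25−31.08)²/31.08 + (30−29.14)²/29.14 + (24−18.78)²/18.78 + (23−16.92)²/16.92 + (15−15.86)²/15.86 + (5−10.22)²/10.22 = 7.5676
df = 2
p-value (upper-tail) = 0.02274
→ bracket: 0.01<=p<0.05

p-value bracket: 0.01<=p<0.05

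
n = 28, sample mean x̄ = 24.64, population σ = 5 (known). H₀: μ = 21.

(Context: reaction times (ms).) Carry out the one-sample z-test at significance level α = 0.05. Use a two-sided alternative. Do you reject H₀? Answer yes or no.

reject H₀: yes

SE = σ/√n = 5/√28 = 0.9449
z = (x̄−μ₀)/SE = (24.64−21)/0.9449 = 3.8522
p-value (two-sided) = 0.00012
At α=0.05: p < α → reject H₀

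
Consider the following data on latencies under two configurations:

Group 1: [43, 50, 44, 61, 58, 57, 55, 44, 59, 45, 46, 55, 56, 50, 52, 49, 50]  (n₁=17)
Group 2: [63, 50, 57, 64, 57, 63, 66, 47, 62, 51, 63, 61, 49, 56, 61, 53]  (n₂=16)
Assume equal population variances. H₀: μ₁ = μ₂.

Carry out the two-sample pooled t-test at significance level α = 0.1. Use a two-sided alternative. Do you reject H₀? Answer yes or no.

x̄₁=51.412, s₁=5.778, n₁=17
x̄₂=57.688, s₂=6.074, n₂=16
s_p² = [16·5.778² + 15·6.074²]/31 = 35.0824
SE = √(s_p²·(1/17+1/16)) = 2.0631
t = (51.412−57.688)/2.0631 = -3.0419
df = 31
p-value (two-sided) = 0.00475
At α=0.1: p < α → reject H₀

reject H₀: yes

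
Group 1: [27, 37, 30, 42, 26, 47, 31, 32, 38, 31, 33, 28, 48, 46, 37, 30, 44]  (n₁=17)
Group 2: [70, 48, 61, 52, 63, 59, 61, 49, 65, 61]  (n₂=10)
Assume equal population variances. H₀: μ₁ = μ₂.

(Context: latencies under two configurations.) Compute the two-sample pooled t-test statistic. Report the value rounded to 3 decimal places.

test statistic = -8.020

x̄₁=35.706, s₁=7.338, n₁=17
x̄₂=58.900, s₂=7.109, n₂=10
s_p² = [16·7.338² + 9·7.109²]/25 = 52.6572
SE = √(s_p²·(1/17+1/10)) = 2.8919
t = (35.706−58.900)/2.8919 = -8.0203
df = 25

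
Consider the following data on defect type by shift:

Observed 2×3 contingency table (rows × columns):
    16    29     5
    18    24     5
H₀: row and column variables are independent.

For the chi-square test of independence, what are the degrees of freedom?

degrees of freedom = 2

df = (r−1)(c−1) = (2−1)·(3−1) = 2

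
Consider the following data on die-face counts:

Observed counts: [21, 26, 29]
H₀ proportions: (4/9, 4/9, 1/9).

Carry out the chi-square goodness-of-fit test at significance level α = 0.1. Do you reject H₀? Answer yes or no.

reject H₀: yes

n = 76; E_i = n·p_i = [33.78, 33.78, 8.44]
χ² = (21−33.78)²/33.78 + (26−33.78)²/33.78 + (29−8.44)²/8.44 = 56.6612
df = 2
p-value (upper-tail) = 0.00000
At α=0.1: p < α → reject H₀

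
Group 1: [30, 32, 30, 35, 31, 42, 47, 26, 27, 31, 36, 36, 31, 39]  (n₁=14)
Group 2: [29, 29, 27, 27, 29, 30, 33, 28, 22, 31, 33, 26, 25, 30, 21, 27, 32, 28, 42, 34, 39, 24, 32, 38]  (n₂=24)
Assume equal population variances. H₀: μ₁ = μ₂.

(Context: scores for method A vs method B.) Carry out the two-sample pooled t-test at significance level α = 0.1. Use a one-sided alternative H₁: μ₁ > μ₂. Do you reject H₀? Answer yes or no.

x̄₁=33.786, s₁=5.833, n₁=14
x̄₂=29.833, s₂=5.071, n₂=24
s_p² = [13·5.833² + 23·5.071²]/36 = 28.7136
SE = √(s_p²·(1/14+1/24)) = 1.8020
t = (33.786−29.833)/1.8020 = 2.1933
df = 36
p-value (one-sided, H₁ greater) = 0.01742
At α=0.1: p < α → reject H₀

reject H₀: yes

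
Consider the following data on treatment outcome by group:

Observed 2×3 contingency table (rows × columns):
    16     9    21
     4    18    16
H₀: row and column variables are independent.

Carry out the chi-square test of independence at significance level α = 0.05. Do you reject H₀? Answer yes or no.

reject H₀: yes

Row totals [46, 38], col totals [20, 27, 37], n=84
χ² = (16−10.95)²/10.95 + (9−14.79)²/14.79 + (21−20.26)²/20.26 + (4−9.05)²/9.05 + (18−12.21)²/12.21 + (16−16.74)²/16.74 = 10.2063
df = 2
p-value (upper-tail) = 0.00608
At α=0.05: p < α → reject H₀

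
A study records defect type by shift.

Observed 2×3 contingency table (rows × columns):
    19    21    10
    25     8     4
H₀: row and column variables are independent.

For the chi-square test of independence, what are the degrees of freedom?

df = (r−1)(c−1) = (2−1)·(3−1) = 2

degrees of freedom = 2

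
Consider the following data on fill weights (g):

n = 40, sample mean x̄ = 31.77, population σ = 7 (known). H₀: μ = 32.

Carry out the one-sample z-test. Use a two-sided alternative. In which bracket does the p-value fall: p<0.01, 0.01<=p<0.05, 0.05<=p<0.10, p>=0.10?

p-value bracket: p>=0.10

SE = σ/√n = 7/√40 = 1.1068
z = (x̄−μ₀)/SE = (31.77−32)/1.1068 = -0.2078
p-value (two-sided) = 0.83538
→ bracket: p>=0.10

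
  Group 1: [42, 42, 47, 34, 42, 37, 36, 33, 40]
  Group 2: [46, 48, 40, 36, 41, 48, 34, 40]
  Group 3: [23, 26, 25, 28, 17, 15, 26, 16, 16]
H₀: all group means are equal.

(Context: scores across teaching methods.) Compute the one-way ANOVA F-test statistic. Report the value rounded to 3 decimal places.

test statistic = 42.587

Group means [39.22, 41.62, 21.33], grand mean 33.769
SSB = Σnᵢ(x̄ᵢ−x̄)² = 2153.185; SSW = ΣΣ(x−x̄ᵢ)² = 581.431
MSB = 2153.185/2 = 1076.5924; MSW = 581.431/23 = 25.2796
F = MSB/MSW = 42.5874
df = (2, 23)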